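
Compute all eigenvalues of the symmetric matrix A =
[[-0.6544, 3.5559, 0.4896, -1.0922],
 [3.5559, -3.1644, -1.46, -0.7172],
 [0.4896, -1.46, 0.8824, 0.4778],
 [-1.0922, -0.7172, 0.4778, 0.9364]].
sigma(A) ≈ {-6, 0, 1, 3}

A is real symmetric, so its spectrum consists of real eigenvalues. Expanding the characteristic polynomial of the displayed matrix gives
  det(λ I - A) = p(λ) = λ^4 + (2)λ^3 + (-21)λ^2 + (18)λ + (0).
Solving p(λ) = 0 yields eigenvalues ≈ -6, 0, 1, 3. (A is shown rounded to 4 decimals, so these recover the underlying integer eigenvalues to within that precision.)
Verification: the trace of A = -2 equals the sum of eigenvalues -2, and det(A) ≈ -0.0003 matches the eigenvalue product 0.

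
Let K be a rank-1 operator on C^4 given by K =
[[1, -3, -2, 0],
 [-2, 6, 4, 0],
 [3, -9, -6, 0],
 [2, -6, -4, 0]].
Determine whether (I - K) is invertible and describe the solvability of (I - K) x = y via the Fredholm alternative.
(I - K) is singular (det(I - K) = 0, i.e. 1 ∈ sigma(K)). (I - K) x = y is solvable iff y ⊥ ker((I - K)^*) = span{(1, -3, -2, 0)}, i.e. iff y_1 - 3y_2 - 2y_3 = 0. When solvable, the solutions are x = y + c·(1, -2, 3, 2), c arbitrary (ker(I - K) = span{(1, -2, 3, 2)}, dimension 1).

K has rank 1, so it is an outer product K = u v^T: every row of K is a multiple of one row vector. Reading off the entries, u = (1, -2, 3, 2) and v = (1, -3, -2, 0) (row i of K equals u_i·v^T). A rank-one matrix u v^T satisfies K u = u (v·u) and kills the (3)-dimensional subspace v^⊥, so its characteristic polynomial is lambda^3 (lambda - v·u) with v·u = tr K = 1. Hence the eigenvalues of I - K are 1 (multiplicity 3) and 1 - (1) = 0, so det(I - K) = 0. (Direct check: I - K =
[[0, 3, 2, 0],
 [2, -5, -4, 0],
 [-3, 9, 7, 0],
 [-2, 6, 4, 1]]
has determinant 0.) So 1 is an eigenvalue of K and (I - K) is not invertible. The finite-dimensional Fredholm alternative says: either (I - K) is invertible, or ker(I - K) ≠ {0} and then range(I - K) = ker((I - K)^*)^⊥, with dim ker(I - K) = dim ker((I - K)^*). We are in the second case, so we need both kernels. Kernel of I - K: (I - K) u = u - u (v·u) = u - u = 0, so ker(I - K) = span{u} = span{(1, -2, 3, 2)} (it is exactly 1-dimensional because rank(I - K) = 3). Kernel of the adjoint: K is real, so (I - K)^* = I - K^T = I - v u^T, and (I - v u^T) v = v - v (u·v) = 0; hence ker((I - K)^*) = span{v} = span{(1, -3, -2, 0)}. Therefore (I - K) x = y is solvable iff <y, v> = 0, i.e. iff y_1 - 3y_2 - 2y_3 = 0. When this holds, K y = u (v·y) = 0, so (I - K) y = y and x = y is a particular solution; the full solution set is the line x = y + c·u = y + c·(1, -2, 3, 2), c ∈ C.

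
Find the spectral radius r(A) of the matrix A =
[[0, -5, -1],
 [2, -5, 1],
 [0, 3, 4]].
r(A) ≈ 4.134

The eigenvalues of A are the roots of its characteristic polynomial. With M = A (coefficients from the trace, the sum of principal 2x2 minors, and det A):
  p(λ) = det(λ I - M) = λ^3 + λ^2 - 13λ - 34.
No integer candidate from the rational root theorem (±divisors of 34) is a root, so the roots are irrational. The cubic discriminant is Δ = -14163 < 0, so there is one real root and a complex-conjugate pair. p(4) = -6 and p(5) = 51 have opposite signs, so a root lies in (4, 5); Newton's method refines it to λ ≈ 4.134. Dividing out (λ - (4.134)) leaves approximately λ^2 + 5.134λ + 8.2244. For λ^2 + 5.134λ + 8.2244 the discriminant is -6.5391. It is negative, so the remaining roots are the complex-conjugate pair λ ≈ -2.567 ± 1.2786i. Their product equals the constant term, so |λ|^2 ≈ 8.2244 and |λ| ≈ 2.8678.
Thus the eigenvalues (to 4 decimals) are 4.134 (modulus 4.134); -2.567 ± 1.2786i (modulus 2.8678). The spectral radius is the largest modulus: r(A) ≈ 4.134. (Cross-check: r(A) ≤ ||A||_2 ≈ 7.9788; equality holds whenever A is normal, though it can also hold for some non-normal A.)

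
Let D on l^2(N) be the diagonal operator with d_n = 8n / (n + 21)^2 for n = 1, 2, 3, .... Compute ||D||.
||D|| = 2/21 (attained at n = 21)

For D diagonal, ||D|| = sup_n |d_n|. Treat f(x) = 8x / (x + 21)^2 for real x > 0. By the quotient rule, f'(x) = 8(21 - x)/(x + 21)^3, which is positive for x < 21 and negative for x > 21. So f has a unique maximum at x = 21, and since 21 is a positive integer, the supremum over n ≥ 1 is attained at n = 21: d_21 = 8·21/(21 + 21)^2 = 8·21/1764 = 2/21. Hence ||D|| = 2/21.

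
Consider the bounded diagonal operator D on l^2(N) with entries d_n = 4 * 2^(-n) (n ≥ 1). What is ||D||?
||D|| = 2 (attained at n = 1)

For D diagonal, ||D|| = sup_n |d_n|. The sequence d_n = 4 * 2^(-n) is positive and strictly decreasing (ratio 2^(-1) < 1), so the supremum is d_1 = 4/2 = 2. Hence ||D|| = 2.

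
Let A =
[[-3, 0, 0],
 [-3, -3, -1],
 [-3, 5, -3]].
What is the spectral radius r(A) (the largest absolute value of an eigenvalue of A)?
r(A) = sqrt(14) ≈ 3.7417

The eigenvalues of A are the roots of its characteristic polynomial. With M = A (coefficients from the trace, the sum of principal 2x2 minors, and det A):
  p(λ) = det(λ I - M) = λ^3 + 9λ^2 + 32λ + 42.
By the rational root theorem any rational root is an integer divisor of 42. Testing λ = -3: p(-3) = -27 + 81 - 96 + 42 = 0, so λ = -3 is a root. Dividing out (λ + 3) leaves p(λ) = (λ + 3)(λ^2 + 6λ + 14). For λ^2 + 6λ + 14 the discriminant is -20. It is negative, so the roots are the complex-conjugate pair λ = -3 ± (sqrt(20)/2) i ≈ -3 ± 2.2361i. For a conjugate pair the product of the roots equals the constant term, so |λ|^2 = 14 and |λ| = sqrt(14) ≈ 3.7417.
Thus the eigenvalues (to 4 decimals) are -3 ± 2.2361i (modulus 3.7417); -3 (modulus 3). The spectral radius is the largest modulus: r(A) = sqrt(14) ≈ 3.7417. (Cross-check: r(A) ≤ ||A||_2 ≈ 6.7274; equality holds whenever A is normal, though it can also hold for some non-normal A.)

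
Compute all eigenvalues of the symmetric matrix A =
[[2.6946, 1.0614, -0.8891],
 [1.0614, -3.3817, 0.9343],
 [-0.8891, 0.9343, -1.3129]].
sigma(A) ≈ {-4, -1, 3}

A is real symmetric, so its spectrum consists of real eigenvalues. Expanding the characteristic polynomial of the displayed matrix gives
  det(λ I - A) = p(λ) = λ^3 + (2)λ^2 + (-11)λ + (-12).
Solving p(λ) = 0 yields eigenvalues ≈ -4, -1, 3. (A is shown rounded to 4 decimals, so these recover the underlying integer eigenvalues to within that precision.)
Verification: the trace of A = -2 equals the sum of eigenvalues -2, and det(A) ≈ 12.0003 matches the eigenvalue product 12.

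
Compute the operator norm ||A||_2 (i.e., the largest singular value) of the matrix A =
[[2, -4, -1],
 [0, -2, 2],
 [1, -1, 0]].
||A||_2 ≈ 5.0075 (= sqrt(largest eigenvalue of A^T A))

||A||_2 = sigma_max(A) = sqrt(lambda_max(A^T A)). Form the symmetric matrix M = A^T A =
[[5, -9, -2],
 [-9, 21, 0],
 [-2, 0, 5]].
Its characteristic polynomial (trace, sum of principal 2x2 minors, determinant of M give the coefficients) is
  p(λ) = det(λ I - M) = λ^3 - 31λ^2 + 150λ - 36.
No integer candidate from the rational root theorem (±divisors of 36) is a root, so the roots are irrational. The cubic discriminant is Δ = 6810804 > 0, so there are three distinct real roots. p(0) = -36 and p(1) = 84 have opposite signs, so a root lies in (0, 1); Newton's method refines it to λ ≈ 0.2531. p(5) = 64 and p(6) = -36 have opposite signs, so a root lies in (5, 6); Newton's method refines it to λ ≈ 5.6716. p(25) = -36 and p(26) = 484 have opposite signs, so a root lies in (25, 26); Newton's method refines it to λ ≈ 25.0753. Check (Vieta): the three roots sum to 31, matching tr M = 31.
So the eigenvalues of A^T A are ≈ 0.2531, 5.6716, 25.0753 (all ≥ 0, as they must be for A^T A). The largest is λ_max ≈ 25.0753, hence ||A||_2 = sqrt(λ_max) ≈ 5.0075.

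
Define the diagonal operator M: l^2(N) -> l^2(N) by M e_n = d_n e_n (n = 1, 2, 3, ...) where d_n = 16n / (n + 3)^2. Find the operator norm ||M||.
||M|| = 4/3 (attained at n = 3)

For M diagonal, ||M|| = sup_n |d_n|. Treat f(x) = 16x / (x + 3)^2 for real x > 0. By the quotient rule, f'(x) = 16(3 - x)/(x + 3)^3, which is positive for x < 3 and negative for x > 3. So f has a unique maximum at x = 3, and since 3 is a positive integer, the supremum over n ≥ 1 is attained at n = 3: d_3 = 16·3/(3 + 3)^2 = 16·3/36 = 4/3. Hence ||M|| = 4/3.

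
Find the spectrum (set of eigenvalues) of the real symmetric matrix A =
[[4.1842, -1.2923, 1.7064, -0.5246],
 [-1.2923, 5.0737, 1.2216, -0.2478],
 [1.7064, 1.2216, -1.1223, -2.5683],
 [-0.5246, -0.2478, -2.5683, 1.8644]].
sigma(A) ≈ {-3, 2, 5, 6}

A is real symmetric, so its spectrum consists of real eigenvalues. Expanding the characteristic polynomial of the displayed matrix gives
  det(λ I - A) = p(λ) = λ^4 + (-10)λ^3 + (13)λ^2 + (95.9978)λ + (-179.9964).
Solving p(λ) = 0 yields eigenvalues ≈ -3, 2, 5, 6. (A is shown rounded to 4 decimals, so these recover the underlying integer eigenvalues to within that precision.)
Verification: the trace of A = 10 equals the sum of eigenvalues 10, and det(A) ≈ -179.9964 matches the eigenvalue product -180.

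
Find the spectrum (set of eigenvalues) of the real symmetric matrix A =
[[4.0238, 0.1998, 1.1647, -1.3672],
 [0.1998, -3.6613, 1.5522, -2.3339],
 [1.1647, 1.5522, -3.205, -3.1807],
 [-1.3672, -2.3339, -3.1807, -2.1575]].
sigma(A) ≈ {-6, -5, 1, 5}

A is real symmetric, so its spectrum consists of real eigenvalues. Expanding the characteristic polynomial of the displayed matrix gives
  det(λ I - A) = p(λ) = λ^4 + (5)λ^3 + (-31)λ^2 + (-125)λ + (150.0146).
Solving p(λ) = 0 yields eigenvalues ≈ -6, -5, 1, 5. (A is shown rounded to 4 decimals, so these recover the underlying integer eigenvalues to within that precision.)
Verification: the trace of A = -5 equals the sum of eigenvalues -5, and det(A) ≈ 150.0146 matches the eigenvalue product 150.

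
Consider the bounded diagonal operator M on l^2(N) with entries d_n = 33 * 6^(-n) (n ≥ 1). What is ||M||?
||M|| = 11/2 (attained at n = 1)

For M diagonal, ||M|| = sup_n |d_n|. The sequence d_n = 33 * 6^(-n) is positive and strictly decreasing (ratio 6^(-1) < 1), so the supremum is d_1 = 33/6 = 11/2. Hence ||M|| = 11/2.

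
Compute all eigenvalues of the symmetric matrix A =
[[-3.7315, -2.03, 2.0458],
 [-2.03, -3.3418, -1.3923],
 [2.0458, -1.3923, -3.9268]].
sigma(A) ≈ {-6, -5, 0}

A is real symmetric, so its spectrum consists of real eigenvalues. Expanding the characteristic polynomial of the displayed matrix gives
  det(λ I - A) = p(λ) = λ^3 + (11)λ^2 + (30)λ + (0).
Solving p(λ) = 0 yields eigenvalues ≈ -6, -5, 0. (A is shown rounded to 4 decimals, so these recover the underlying integer eigenvalues to within that precision.)
Verification: the trace of A = -11 equals the sum of eigenvalues -11, and det(A) ≈ -0.0006 matches the eigenvalue product 0.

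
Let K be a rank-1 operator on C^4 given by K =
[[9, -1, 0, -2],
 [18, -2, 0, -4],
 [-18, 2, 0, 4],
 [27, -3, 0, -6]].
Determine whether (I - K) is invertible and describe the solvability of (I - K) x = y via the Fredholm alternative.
(I - K) is singular (det(I - K) = 0, i.e. 1 ∈ sigma(K)). (I - K) x = y is solvable iff y ⊥ ker((I - K)^*) = span{(9, -1, 0, -2)}, i.e. iff 9y_1 - y_2 - 2y_4 = 0. When solvable, the solutions are x = y + c·(1, 2, -2, 3), c arbitrary (ker(I - K) = span{(1, 2, -2, 3)}, dimension 1).

K has rank 1, so it is an outer product K = u v^T: every row of K is a multiple of one row vector. Reading off the entries, u = (1, 2, -2, 3) and v = (9, -1, 0, -2) (row i of K equals u_i·v^T). A rank-one matrix u v^T satisfies K u = u (v·u) and kills the (3)-dimensional subspace v^⊥, so its characteristic polynomial is lambda^3 (lambda - v·u) with v·u = tr K = 1. Hence the eigenvalues of I - K are 1 (multiplicity 3) and 1 - (1) = 0, so det(I - K) = 0. (Direct check: I - K =
[[-8, 1, 0, 2],
 [-18, 3, 0, 4],
 [18, -2, 1, -4],
 [-27, 3, 0, 7]]
has determinant 0.) So 1 is an eigenvalue of K and (I - K) is not invertible. The finite-dimensional Fredholm alternative says: either (I - K) is invertible, or ker(I - K) ≠ {0} and then range(I - K) = ker((I - K)^*)^⊥, with dim ker(I - K) = dim ker((I - K)^*). We are in the second case, so we need both kernels. Kernel of I - K: (I - K) u = u - u (v·u) = u - u = 0, so ker(I - K) = span{u} = span{(1, 2, -2, 3)} (it is exactly 1-dimensional because rank(I - K) = 3). Kernel of the adjoint: K is real, so (I - K)^* = I - K^T = I - v u^T, and (I - v u^T) v = v - v (u·v) = 0; hence ker((I - K)^*) = span{v} = span{(9, -1, 0, -2)}. Therefore (I - K) x = y is solvable iff <y, v> = 0, i.e. iff 9y_1 - y_2 - 2y_4 = 0. When this holds, K y = u (v·y) = 0, so (I - K) y = y and x = y is a particular solution; the full solution set is the line x = y + c·u = y + c·(1, 2, -2, 3), c ∈ C.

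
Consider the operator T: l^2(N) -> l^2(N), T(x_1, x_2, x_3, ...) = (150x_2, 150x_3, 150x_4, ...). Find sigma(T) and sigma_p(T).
sigma(T) = closed disk {z in C : |z| ≤ 150}; sigma_p(T) = open disk {z in C : |z| < 150}

Note T = 150·V where V is the unit left shift (V x)_k = x_{k+1}; so sigma(T) = 150·sigma(V) and ||T|| = 150||V||. ||T x||^2 = 22500sum_{k≥2} |x_k|^2 ≤ 22500||x||^2, with equality on {x : x_1 = 0}, so ||T|| = 150. For any lambda with |lambda| < 150, set r = lambda/150 (|r| < 1); the vector x = (1, r, r^2, ...) is in l^2 and satisfies T x = 150(r, r^2, ...) = lambda x, so lambda is an eigenvalue. On the boundary |lambda| = 150 the geometric series diverges, so no l^2 eigenvector exists, but these lambda lie in the approximate point spectrum. Hence sigma(T) is the closed disk of radius 150 and sigma_p(T) is the open disk.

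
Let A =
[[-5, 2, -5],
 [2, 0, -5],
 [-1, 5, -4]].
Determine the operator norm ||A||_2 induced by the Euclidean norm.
||A||_2 ≈ 9.5911 (= sqrt(largest eigenvalue of A^T A))

||A||_2 = sigma_max(A) = sqrt(lambda_max(A^T A)). Form the symmetric matrix M = A^T A =
[[30, -15, 19],
 [-15, 29, -30],
 [19, -30, 66]].
Its characteristic polynomial (trace, sum of principal 2x2 minors, determinant of M give the coefficients) is
  p(λ) = det(λ I - M) = λ^3 - 125λ^2 + 3278λ - 22201.
No integer candidate from the rational root theorem (±divisors of 22201) is a root, so the roots are irrational. The cubic discriminant is Δ = 3993182865 > 0, so there are three distinct real roots. p(10) = -921 and p(11) = 63 have opposite signs, so a root lies in (10, 11); Newton's method refines it to λ ≈ 10.9298. p(22) = 63 and p(23) = -765 have opposite signs, so a root lies in (22, 23); Newton's method refines it to λ ≈ 22.0813. p(91) = -5457 and p(92) = 63 have opposite signs, so a root lies in (91, 92); Newton's method refines it to λ ≈ 91.9889. Check (Vieta): the three roots sum to 125, matching tr M = 125.
So the eigenvalues of A^T A are ≈ 10.9298, 22.0813, 91.9889 (all ≥ 0, as they must be for A^T A). The largest is λ_max ≈ 91.9889, hence ||A||_2 = sqrt(λ_max) ≈ 9.5911.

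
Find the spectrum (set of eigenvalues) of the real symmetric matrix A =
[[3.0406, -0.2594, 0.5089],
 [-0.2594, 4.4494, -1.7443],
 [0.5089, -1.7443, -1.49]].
sigma(A) ≈ {-2, 3, 5}

A is real symmetric, so its spectrum consists of real eigenvalues. Expanding the characteristic polynomial of the displayed matrix gives
  det(λ I - A) = p(λ) = λ^3 + (-6)λ^2 + (-1)λ + (30).
Solving p(λ) = 0 yields eigenvalues ≈ -2, 3, 5. (A is shown rounded to 4 decimals, so these recover the underlying integer eigenvalues to within that precision.)
Verification: the trace of A = 6 equals the sum of eigenvalues 6, and det(A) ≈ -30.0008 matches the eigenvalue product -30.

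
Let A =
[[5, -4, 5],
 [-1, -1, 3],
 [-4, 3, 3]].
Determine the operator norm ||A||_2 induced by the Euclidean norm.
||A||_2 ≈ 8.6417 (= sqrt(largest eigenvalue of A^T A))

||A||_2 = sigma_max(A) = sqrt(lambda_max(A^T A)). Form the symmetric matrix M = A^T A =
[[42, -31, 10],
 [-31, 26, -14],
 [10, -14, 43]].
Its characteristic polynomial (trace, sum of principal 2x2 minors, determinant of M give the coefficients) is
  p(λ) = det(λ I - M) = λ^3 - 111λ^2 + 2759λ - 3481.
No integer candidate from the rational root theorem (±divisors of 3481) is a root, so the roots are irrational. The cubic discriminant is Δ = 9600411136 > 0, so there are three distinct real roots. p(1) = -832 and p(2) = 1601 have opposite signs, so a root lies in (1, 2); Newton's method refines it to λ ≈ 1.3322. p(34) = 1313 and p(35) = -16 have opposite signs, so a root lies in (34, 35); Newton's method refines it to λ ≈ 34.988. p(74) = -1927 and p(75) = 944 have opposite signs, so a root lies in (74, 75); Newton's method refines it to λ ≈ 74.6797. Check (Vieta): the three roots sum to 111, matching tr M = 111.
So the eigenvalues of A^T A are ≈ 1.3322, 34.988, 74.6797 (all ≥ 0, as they must be for A^T A). The largest is λ_max ≈ 74.6797, hence ||A||_2 = sqrt(λ_max) ≈ 8.6417.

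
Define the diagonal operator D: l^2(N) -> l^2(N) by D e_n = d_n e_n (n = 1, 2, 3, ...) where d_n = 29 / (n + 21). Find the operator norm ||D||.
||D|| = 29/22 (attained at n = 1)

For D diagonal, ||D|| = sup_n |d_n| = sup_n 29/(n + 21). This is positive and strictly decreasing in n, so the supremum is attained at n = 1: d_1 = 29/(1 + 21) = 29/22. Hence ||D|| = 29/22.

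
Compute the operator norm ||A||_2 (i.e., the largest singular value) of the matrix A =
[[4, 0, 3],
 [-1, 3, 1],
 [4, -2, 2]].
||A||_2 ≈ 6.8999 (= sqrt(largest eigenvalue of A^T A))

||A||_2 = sigma_max(A) = sqrt(lambda_max(A^T A)). Form the symmetric matrix M = A^T A =
[[33, -11, 19],
 [-11, 13, -1],
 [19, -1, 14]].
Its characteristic polynomial (trace, sum of principal 2x2 minors, determinant of M give the coefficients) is
  p(λ) = det(λ I - M) = λ^3 - 60λ^2 + 590λ - 4.
No integer candidate from the rational root theorem (±divisors of 4) is a root, so the roots are irrational. The cubic discriminant is Δ = 430736368 > 0, so there are three distinct real roots. p(0) = -4 and p(1) = 527 have opposite signs, so a root lies in (0, 1); Newton's method refines it to λ ≈ 0.0068. p(12) = 164 and p(13) = -277 have opposite signs, so a root lies in (12, 13); Newton's method refines it to λ ≈ 12.384. p(47) = -991 and p(48) = 668 have opposite signs, so a root lies in (47, 48); Newton's method refines it to λ ≈ 47.6092. Check (Vieta): the three roots sum to 60, matching tr M = 60.
So the eigenvalues of A^T A are ≈ 0.0068, 12.384, 47.6092 (all ≥ 0, as they must be for A^T A). The largest is λ_max ≈ 47.6092, hence ||A||_2 = sqrt(λ_max) ≈ 6.8999.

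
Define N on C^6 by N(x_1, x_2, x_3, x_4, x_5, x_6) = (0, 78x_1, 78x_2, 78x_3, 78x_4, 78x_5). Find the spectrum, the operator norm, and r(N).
sigma(N) = {0}; ||N|| = 78; r(N) = 0. (N is nilpotent with N^6 = 0.)

On C^6, N is a strictly lower-triangular matrix with 78 on the subdiagonal and zeros elsewhere, so its characteristic polynomial is lambda^6 and every eigenvalue is 0: sigma(N) = {0}. For the operator norm, N e_i = 78e_{i+1} for i = 1, ..., 5 and N e_6 = 0, so the singular values of N are 78 (with multiplicity 5) and 0; hence ||N|| = 78. The spectral radius r(N) = max|lambda| = 0. Note ||N|| > r(N) — characteristic of non-normal nilpotent operators. Indeed N^6 = 0.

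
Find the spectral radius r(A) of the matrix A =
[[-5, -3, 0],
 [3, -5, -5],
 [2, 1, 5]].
r(A) ≈ 6.0262

The eigenvalues of A are the roots of its characteristic polynomial. With M = A (coefficients from the trace, the sum of principal 2x2 minors, and det A):
  p(λ) = det(λ I - M) = λ^3 + 5λ^2 - 11λ - 175.
No integer candidate from the rational root theorem (±divisors of 175) is a root, so the roots are irrational. The cubic discriminant is Δ = -557776 < 0, so there is one real root and a complex-conjugate pair. p(4) = -75 and p(5) = 20 have opposite signs, so a root lies in (4, 5); Newton's method refines it to λ ≈ 4.8189. Dividing out (λ - (4.8189)) leaves approximately λ^2 + 9.8189λ + 36.3157. For λ^2 + 9.8189λ + 36.3157 the discriminant is -48.8527. It is negative, so the remaining roots are the complex-conjugate pair λ ≈ -4.9094 ± 3.4947i. Their product equals the constant term, so |λ|^2 ≈ 36.3157 and |λ| ≈ 6.0262.
Thus the eigenvalues (to 4 decimals) are 4.8189 (modulus 4.8189); -4.9094 ± 3.4947i (modulus 6.0262). The spectral radius is the largest modulus: r(A) ≈ 6.0262. (Cross-check: r(A) ≤ ||A||_2 ≈ 8.5809; equality holds whenever A is normal, though it can also hold for some non-normal A.)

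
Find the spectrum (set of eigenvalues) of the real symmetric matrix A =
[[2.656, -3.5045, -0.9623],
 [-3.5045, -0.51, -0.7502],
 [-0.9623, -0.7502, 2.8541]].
sigma(A) ≈ {-3, 3, 5}

A is real symmetric, so its spectrum consists of real eigenvalues. Expanding the characteristic polynomial of the displayed matrix gives
  det(λ I - A) = p(λ) = λ^3 + (-5)λ^2 + (-9)λ + (45.0012).
Solving p(λ) = 0 yields eigenvalues ≈ -3, 3, 5. (A is shown rounded to 4 decimals, so these recover the underlying integer eigenvalues to within that precision.)
Verification: the trace of A = 5 equals the sum of eigenvalues 5, and det(A) ≈ -45.0012 matches the eigenvalue product -45.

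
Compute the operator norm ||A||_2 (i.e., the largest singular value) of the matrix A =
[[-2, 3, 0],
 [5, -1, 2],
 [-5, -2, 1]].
||A||_2 ≈ 7.386 (= sqrt(largest eigenvalue of A^T A))

||A||_2 = sigma_max(A) = sqrt(lambda_max(A^T A)). Form the symmetric matrix M = A^T A =
[[54, -1, 5],
 [-1, 14, -4],
 [5, -4, 5]].
Its characteristic polynomial (trace, sum of principal 2x2 minors, determinant of M give the coefficients) is
  p(λ) = det(λ I - M) = λ^3 - 73λ^2 + 1054λ - 2601.
No integer candidate from the rational root theorem (±divisors of 2601) is a root, so the roots are irrational. The cubic discriminant is Δ = 608726769 > 0, so there are three distinct real roots. p(3) = -69 and p(4) = 511 have opposite signs, so a root lies in (3, 4); Newton's method refines it to λ ≈ 3.1085. p(15) = 159 and p(16) = -329 have opposite signs, so a root lies in (15, 16); Newton's method refines it to λ ≈ 15.338. p(54) = -1089 and p(55) = 919 have opposite signs, so a root lies in (54, 55); Newton's method refines it to λ ≈ 54.5535. Check (Vieta): the three roots sum to 73, matching tr M = 73.
So the eigenvalues of A^T A are ≈ 3.1085, 15.338, 54.5535 (all ≥ 0, as they must be for A^T A). The largest is λ_max ≈ 54.5535, hence ||A||_2 = sqrt(λ_max) ≈ 7.386.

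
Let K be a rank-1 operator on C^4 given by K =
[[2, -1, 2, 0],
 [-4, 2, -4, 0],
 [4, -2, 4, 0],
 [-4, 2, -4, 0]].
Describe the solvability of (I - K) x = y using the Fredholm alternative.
(I - K) is invertible (det(I - K) = -7 ≠ 0), so for every y in C^4 the equation (I - K) x = y has a unique solution.

K has rank 1, so it is an outer product K = u v^T: every row of K is a multiple of one row vector. Reading off the entries, u = (-1, 2, -2, 2) and v = (-2, 1, -2, 0) (row i of K equals u_i·v^T). A rank-one matrix u v^T satisfies K u = u (v·u) and kills the (3)-dimensional subspace v^⊥, so its characteristic polynomial is lambda^3 (lambda - v·u) with v·u = tr K = 8. Hence the eigenvalues of I - K are 1 (multiplicity 3) and 1 - (8) = -7, so det(I - K) = -7. (Direct check: I - K =
[[-1, 1, -2, 0],
 [4, -1, 4, 0],
 [-4, 2, -3, 0],
 [4, -2, 4, 1]]
has determinant -7.) The finite-dimensional Fredholm alternative says: either (I - K) is invertible, or ker(I - K) ≠ {0} and then range(I - K) = ker((I - K)^*)^⊥, with dim ker(I - K) = dim ker((I - K)^*). Since det(I - K) ≠ 0, 1 is not an eigenvalue of K and ker(I - K) = {0}, so we are in the first case: for every y there is a unique x = (I - K)^(-1) y. Explicitly, by the Sherman–Morrison formula, (I - u v^T)^(-1) = I + u v^T/(1 - v·u), i.e. (I - K)^(-1) = I + K/(-7).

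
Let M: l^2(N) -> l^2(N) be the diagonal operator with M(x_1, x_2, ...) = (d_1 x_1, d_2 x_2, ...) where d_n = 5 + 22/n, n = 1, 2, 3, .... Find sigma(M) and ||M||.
sigma(M) = {5 + 22/n : n ≥ 1} ∪ {5}; ||M|| = 27

A bounded diagonal operator on l^2 with diagonal entries d_n has spectrum equal to the closure of {d_n : n ≥ 1}: every d_n is an eigenvalue (with eigenvector e_n), so {d_n} ⊂ sigma(M); the spectrum is closed, so its closure is too; and for lambda not in the closure, (M - lambda I) has bounded inverse (the diagonal entries 1/(d_n - lambda) are bounded). For our sequence d_n = 5 + 22/n, n = 1, 2, 3, ...:
  - {d_n} = {5 + 22/n : n ≥ 1}; the only limit point is 5
  - closure = {5 + 22/n : n ≥ 1} ∪ {5}
For the norm: a diagonal operator has ||M|| = sup_n |d_n|. Here d_n = 5 + 22/n is positive and decreasing, so sup_n |d_n| = d_1 = 5 + 22 = 27. So ||M|| = 27.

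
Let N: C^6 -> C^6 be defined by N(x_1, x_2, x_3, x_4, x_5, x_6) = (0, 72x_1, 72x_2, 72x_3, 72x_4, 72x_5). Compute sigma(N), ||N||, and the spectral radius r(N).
sigma(N) = {0}; ||N|| = 72; r(N) = 0. (N is nilpotent with N^6 = 0.)

On C^6, N is a strictly lower-triangular matrix with 72 on the subdiagonal and zeros elsewhere, so its characteristic polynomial is lambda^6 and every eigenvalue is 0: sigma(N) = {0}. For the operator norm, N e_i = 72e_{i+1} for i = 1, ..., 5 and N e_6 = 0, so the singular values of N are 72 (with multiplicity 5) and 0; hence ||N|| = 72. The spectral radius r(N) = max|lambda| = 0. Note ||N|| > r(N) — characteristic of non-normal nilpotent operators. Indeed N^6 = 0.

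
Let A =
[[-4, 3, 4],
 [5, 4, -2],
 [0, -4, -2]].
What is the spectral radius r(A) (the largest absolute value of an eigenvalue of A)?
r(A) ≈ 7.1682

The eigenvalues of A are the roots of its characteristic polynomial. With M = A (coefficients from the trace, the sum of principal 2x2 minors, and det A):
  p(λ) = det(λ I - M) = λ^3 + 2λ^2 - 39λ - 14.
No integer candidate from the rational root theorem (±divisors of 14) is a root, so the roots are irrational. The cubic discriminant is Δ = 258172 > 0, so there are three distinct real roots. p(-8) = -86 and p(-7) = 14 have opposite signs, so a root lies in (-8, -7); Newton's method refines it to λ ≈ -7.1682. p(-1) = 26 and p(0) = -14 have opposite signs, so a root lies in (-1, 0); Newton's method refines it to λ ≈ -0.3537. p(5) = -34 and p(6) = 40 have opposite signs, so a root lies in (5, 6); Newton's method refines it to λ ≈ 5.5219. Check (Vieta): the three roots sum to -2, matching tr M = -2.
Thus the eigenvalues (to 4 decimals) are -7.1682 (modulus 7.1682); -0.3537 (modulus 0.3537); 5.5219 (modulus 5.5219). The spectral radius is the largest modulus: r(A) ≈ 7.1682. (Cross-check: r(A) ≤ ||A||_2 ≈ 7.7379; equality holds whenever A is normal, though it can also hold for some non-normal A.)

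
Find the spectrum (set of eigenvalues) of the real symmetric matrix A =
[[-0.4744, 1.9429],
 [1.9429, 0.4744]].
sigma(A) ≈ {-2, 2}

A is real symmetric, so its spectrum consists of real eigenvalues. Expanding the characteristic polynomial of the displayed matrix gives
  det(λ I - A) = p(λ) = λ^2 + (0)λ + (-4).
Solving p(λ) = 0 yields eigenvalues ≈ -2, 2. (A is shown rounded to 4 decimals, so these recover the underlying integer eigenvalues to within that precision.)
Verification: the trace of A = 0 equals the sum of eigenvalues 0, and det(A) ≈ -3.9999 matches the eigenvalue product -4.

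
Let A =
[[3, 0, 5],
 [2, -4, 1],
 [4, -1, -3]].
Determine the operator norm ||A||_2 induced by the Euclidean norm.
||A||_2 ≈ 6.3705 (= sqrt(largest eigenvalue of A^T A))

||A||_2 = sigma_max(A) = sqrt(lambda_max(A^T A)). Form the symmetric matrix M = A^T A =
[[29, -12, 5],
 [-12, 17, -1],
 [5, -1, 35]].
Its characteristic polynomial (trace, sum of principal 2x2 minors, determinant of M give the coefficients) is
  p(λ) = det(λ I - M) = λ^3 - 81λ^2 + 1933λ - 11881.
No integer candidate from the rational root theorem (±divisors of 11881) is a root, so the roots are irrational. The cubic discriminant is Δ = 41487584 > 0, so there are three distinct real roots. p(9) = -316 and p(10) = 349 have opposite signs, so a root lies in (9, 10); Newton's method refines it to λ ≈ 9.4556. p(30) = 209 and p(31) = -8 have opposite signs, so a root lies in (30, 31); Newton's method refines it to λ ≈ 30.9613. p(40) = -161 and p(41) = 132 have opposite signs, so a root lies in (40, 41); Newton's method refines it to λ ≈ 40.5832. Check (Vieta): the three roots sum to 81, matching tr M = 81.
So the eigenvalues of A^T A are ≈ 9.4556, 30.9613, 40.5832 (all ≥ 0, as they must be for A^T A). The largest is λ_max ≈ 40.5832, hence ||A||_2 = sqrt(λ_max) ≈ 6.3705.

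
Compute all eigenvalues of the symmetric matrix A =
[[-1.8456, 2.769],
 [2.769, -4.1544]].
sigma(A) ≈ {-6, 0}

A is real symmetric, so its spectrum consists of real eigenvalues. Expanding the characteristic polynomial of the displayed matrix gives
  det(λ I - A) = p(λ) = λ^2 + (6)λ + (0).
Solving p(λ) = 0 yields eigenvalues ≈ -6, 0. (A is shown rounded to 4 decimals, so these recover the underlying integer eigenvalues to within that precision.)
Verification: the trace of A = -6 equals the sum of eigenvalues -6, and det(A) ≈ -0.0000 matches the eigenvalue product 0.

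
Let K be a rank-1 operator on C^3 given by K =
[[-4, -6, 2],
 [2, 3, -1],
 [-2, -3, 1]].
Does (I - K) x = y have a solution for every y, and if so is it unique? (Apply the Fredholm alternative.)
(I - K) is invertible (det(I - K) = 1 ≠ 0), so for every y in C^3 the equation (I - K) x = y has a unique solution.

K has rank 1, so it is an outer product K = u v^T: every row of K is a multiple of one row vector. Reading off the entries, u = (2, -1, 1) and v = (-2, -3, 1) (row i of K equals u_i·v^T). A rank-one matrix u v^T satisfies K u = u (v·u) and kills the (2)-dimensional subspace v^⊥, so its characteristic polynomial is lambda^2 (lambda - v·u) with v·u = tr K = 0. Hence the eigenvalues of I - K are 1 (multiplicity 2) and 1 - (0) = 1, so det(I - K) = 1. (Direct check: I - K =
[[5, 6, -2],
 [-2, -2, 1],
 [2, 3, 0]]
has determinant 1.) The finite-dimensional Fredholm alternative says: either (I - K) is invertible, or ker(I - K) ≠ {0} and then range(I - K) = ker((I - K)^*)^⊥, with dim ker(I - K) = dim ker((I - K)^*). Since det(I - K) ≠ 0, 1 is not an eigenvalue of K and ker(I - K) = {0}, so we are in the first case: for every y there is a unique x = (I - K)^(-1) y. Explicitly, by the Sherman–Morrison formula, (I - u v^T)^(-1) = I + u v^T/(1 - v·u), i.e. (I - K)^(-1) = I + K.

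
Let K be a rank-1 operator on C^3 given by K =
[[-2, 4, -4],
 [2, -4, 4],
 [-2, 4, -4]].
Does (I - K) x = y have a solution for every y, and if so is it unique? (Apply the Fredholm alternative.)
(I - K) is invertible (det(I - K) = 11 ≠ 0), so for every y in C^3 the equation (I - K) x = y has a unique solution.

K has rank 1, so it is an outer product K = u v^T: every row of K is a multiple of one row vector. Reading off the entries, u = (2, -2, 2) and v = (-1, 2, -2) (row i of K equals u_i·v^T). A rank-one matrix u v^T satisfies K u = u (v·u) and kills the (2)-dimensional subspace v^⊥, so its characteristic polynomial is lambda^2 (lambda - v·u) with v·u = tr K = -10. Hence the eigenvalues of I - K are 1 (multiplicity 2) and 1 - (-10) = 11, so det(I - K) = 11. (Direct check: I - K =
[[3, -4, 4],
 [-2, 5, -4],
 [2, -4, 5]]
has determinant 11.) The finite-dimensional Fredholm alternative says: either (I - K) is invertible, or ker(I - K) ≠ {0} and then range(I - K) = ker((I - K)^*)^⊥, with dim ker(I - K) = dim ker((I - K)^*). Since det(I - K) ≠ 0, 1 is not an eigenvalue of K and ker(I - K) = {0}, so we are in the first case: for every y there is a unique x = (I - K)^(-1) y. Explicitly, by the Sherman–Morrison formula, (I - u v^T)^(-1) = I + u v^T/(1 - v·u), i.e. (I - K)^(-1) = I + K/(11).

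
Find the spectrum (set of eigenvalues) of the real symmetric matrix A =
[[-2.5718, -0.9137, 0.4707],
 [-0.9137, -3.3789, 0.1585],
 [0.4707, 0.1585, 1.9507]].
sigma(A) ≈ {-4, -2, 2}

A is real symmetric, so its spectrum consists of real eigenvalues. Expanding the characteristic polynomial of the displayed matrix gives
  det(λ I - A) = p(λ) = λ^3 + (4)λ^2 + (-4)λ + (-16).
Solving p(λ) = 0 yields eigenvalues ≈ -4, -2, 2. (A is shown rounded to 4 decimals, so these recover the underlying integer eigenvalues to within that precision.)
Verification: the trace of A = -4 equals the sum of eigenvalues -4, and det(A) ≈ 15.9997 matches the eigenvalue product 16.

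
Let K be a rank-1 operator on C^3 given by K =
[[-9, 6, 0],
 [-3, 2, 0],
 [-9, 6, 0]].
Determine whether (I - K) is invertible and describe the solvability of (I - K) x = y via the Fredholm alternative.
(I - K) is invertible (det(I - K) = 8 ≠ 0), so for every y in C^3 the equation (I - K) x = y has a unique solution.

K has rank 1, so it is an outer product K = u v^T: every row of K is a multiple of one row vector. Reading off the entries, u = (-3, -1, -3) and v = (3, -2, 0) (row i of K equals u_i·v^T). A rank-one matrix u v^T satisfies K u = u (v·u) and kills the (2)-dimensional subspace v^⊥, so its characteristic polynomial is lambda^2 (lambda - v·u) with v·u = tr K = -7. Hence the eigenvalues of I - K are 1 (multiplicity 2) and 1 - (-7) = 8, so det(I - K) = 8. (Direct check: I - K =
[[10, -6, 0],
 [3, -1, 0],
 [9, -6, 1]]
has determinant 8.) The finite-dimensional Fredholm alternative says: either (I - K) is invertible, or ker(I - K) ≠ {0} and then range(I - K) = ker((I - K)^*)^⊥, with dim ker(I - K) = dim ker((I - K)^*). Since det(I - K) ≠ 0, 1 is not an eigenvalue of K and ker(I - K) = {0}, so we are in the first case: for every y there is a unique x = (I - K)^(-1) y. Explicitly, by the Sherman–Morrison formula, (I - u v^T)^(-1) = I + u v^T/(1 - v·u), i.e. (I - K)^(-1) = I + K/(8).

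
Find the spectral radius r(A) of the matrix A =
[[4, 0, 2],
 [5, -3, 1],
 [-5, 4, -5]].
r(A) ≈ 3.9214

The eigenvalues of A are the roots of its characteristic polynomial. With M = A (coefficients from the trace, the sum of principal 2x2 minors, and det A):
  p(λ) = det(λ I - M) = λ^3 + 4λ^2 - 11λ - 54.
No integer candidate from the rational root theorem (±divisors of 54) is a root, so the roots are irrational. The cubic discriminant is Δ = -14880 < 0, so there is one real root and a complex-conjugate pair. p(3) = -24 and p(4) = 30 have opposite signs, so a root lies in (3, 4); Newton's method refines it to λ ≈ 3.5116. Dividing out (λ - (3.5116)) leaves approximately λ^2 + 7.5116λ + 15.3776. For λ^2 + 7.5116λ + 15.3776 the discriminant is -5.0866. It is negative, so the remaining roots are the complex-conjugate pair λ ≈ -3.7558 ± 1.1277i. Their product equals the constant term, so |λ|^2 ≈ 15.3776 and |λ| ≈ 3.9214.
Thus the eigenvalues (to 4 decimals) are 3.5116 (modulus 3.5116); -3.7558 ± 1.1277i (modulus 3.9214). The spectral radius is the largest modulus: r(A) ≈ 3.9214. (Cross-check: r(A) ≤ ||A||_2 ≈ 10.5141; equality holds whenever A is normal, though it can also hold for some non-normal A.)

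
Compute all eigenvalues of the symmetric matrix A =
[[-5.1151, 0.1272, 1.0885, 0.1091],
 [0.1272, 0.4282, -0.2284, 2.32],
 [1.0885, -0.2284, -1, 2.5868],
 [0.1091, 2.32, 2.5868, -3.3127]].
sigma(A) ≈ {-6, -5, 0, 2}

A is real symmetric, so its spectrum consists of real eigenvalues. Expanding the characteristic polynomial of the displayed matrix gives
  det(λ I - A) = p(λ) = λ^4 + (9)λ^3 + (7.999)λ^2 + (-60.0018)λ + (0.0043).
Solving p(λ) = 0 yields eigenvalues ≈ -6, -5, 0, 2. (A is shown rounded to 4 decimals, so these recover the underlying integer eigenvalues to within that precision.)
Verification: the trace of A = -9 equals the sum of eigenvalues -9, and det(A) ≈ 0.0043 matches the eigenvalue product 0.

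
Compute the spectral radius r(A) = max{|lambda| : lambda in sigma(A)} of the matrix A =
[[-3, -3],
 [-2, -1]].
r(A) = (4 + sqrt(28))/2 ≈ 4.6458

The eigenvalues of A are the roots of its characteristic polynomial. With M = A (coefficients from the trace and determinant):
  p(λ) = det(λ I - M) = λ^2 + 4λ - 3.
For λ^2 + 4λ - 3 the discriminant is 28. It is nonnegative but not a perfect square, so the roots are real and irrational: λ = (-4 ± sqrt(28))/2 ≈ 0.6458, -4.6458.
Thus the eigenvalues (to 4 decimals) are 0.6458 (modulus 0.6458); -4.6458 (modulus 4.6458). The spectral radius is the largest modulus: r(A) = (4 + sqrt(28))/2 ≈ 4.6458. (Cross-check: r(A) ≤ ||A||_2 ≈ 4.7541; equality holds whenever A is normal, though it can also hold for some non-normal A.)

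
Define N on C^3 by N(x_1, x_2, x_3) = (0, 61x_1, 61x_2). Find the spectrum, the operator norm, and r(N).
sigma(N) = {0}; ||N|| = 61; r(N) = 0. (N is nilpotent with N^3 = 0.)

On C^3, N is a strictly lower-triangular matrix with 61 on the subdiagonal and zeros elsewhere, so its characteristic polynomial is lambda^3 and every eigenvalue is 0: sigma(N) = {0}. For the operator norm, N e_i = 61e_{i+1} for i = 1, ..., 2 and N e_3 = 0, so the singular values of N are 61 (with multiplicity 2) and 0; hence ||N|| = 61. The spectral radius r(N) = max|lambda| = 0. Note ||N|| > r(N) — characteristic of non-normal nilpotent operators. Indeed N^3 = 0.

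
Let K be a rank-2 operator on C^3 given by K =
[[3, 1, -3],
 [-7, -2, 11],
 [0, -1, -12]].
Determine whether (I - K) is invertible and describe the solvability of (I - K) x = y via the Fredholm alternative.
(I - K) is invertible (det(I - K) = 12 ≠ 0), so for every y in C^3 the equation (I - K) x = y has a unique solution.

K has rank 2 and factors as K = U V^T = u1 v1^T + u2 v2^T with u1 = (1, -3, 2), v1 = (3, 1, -3), u2 = (0, -1, 3), v2 = (-2, -1, -2) (multiplying out reproduces the displayed K). The nonzero eigenvalues of U V^T coincide with those of the 2 x 2 matrix G = V^T U = [[v1·u1, v1·u2], [v2·u1, v2·u2]] = [[-6, -10], [-3, -5]], and by the Sylvester determinant identity det(I_3 - U V^T) = det(I_2 - V^T U) = det([[7, 10], [3, 6]]) = (7)(6) - (10)(3) = 12. (Direct check: I - K =
[[-2, -1, 3],
 [7, 3, -11],
 [0, 1, 13]]
has determinant 12.) The finite-dimensional Fredholm alternative says: either (I - K) is invertible, or ker(I - K) ≠ {0} and then range(I - K) = ker((I - K)^*)^⊥, with dim ker(I - K) = dim ker((I - K)^*). Since det(I - K) ≠ 0, 1 is not an eigenvalue of K and ker(I - K) = {0}, so we are in the first case: for every y there is a unique x = (I - K)^(-1) y. (Explicitly, by the Woodbury identity, (I - U V^T)^(-1) = I + U (I_2 - G)^(-1) V^T.)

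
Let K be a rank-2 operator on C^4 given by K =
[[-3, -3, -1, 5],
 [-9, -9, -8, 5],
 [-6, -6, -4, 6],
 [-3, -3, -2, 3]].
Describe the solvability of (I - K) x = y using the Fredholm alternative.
(I - K) is invertible (det(I - K) = 2 ≠ 0), so for every y in C^4 the equation (I - K) x = y has a unique solution.

K has rank 2 and factors as K = U V^T = u1 v1^T + u2 v2^T with u1 = (-1, 2, 0, 0), v1 = (-3, -3, -3, 1), u2 = (-2, -1, -2, -1), v2 = (3, 3, 2, -3) (multiplying out reproduces the displayed K). The nonzero eigenvalues of U V^T coincide with those of the 2 x 2 matrix G = V^T U = [[v1·u1, v1·u2], [v2·u1, v2·u2]] = [[-3, 14], [3, -10]], and by the Sylvester determinant identity det(I_4 - U V^T) = det(I_2 - V^T U) = det([[4, -14], [-3, 11]]) = (4)(11) - (-14)(-3) = 2. (Direct check: I - K =
[[4, 3, 1, -5],
 [9, 10, 8, -5],
 [6, 6, 5, -6],
 [3, 3, 2, -2]]
has determinant 2.) The finite-dimensional Fredholm alternative says: either (I - K) is invertible, or ker(I - K) ≠ {0} and then range(I - K) = ker((I - K)^*)^⊥, with dim ker(I - K) = dim ker((I - K)^*). Since det(I - K) ≠ 0, 1 is not an eigenvalue of K and ker(I - K) = {0}, so we are in the first case: for every y there is a unique x = (I - K)^(-1) y. (Explicitly, by the Woodbury identity, (I - U V^T)^(-1) = I + U (I_2 - G)^(-1) V^T.)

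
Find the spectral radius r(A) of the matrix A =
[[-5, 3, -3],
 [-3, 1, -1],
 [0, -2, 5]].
r(A) ≈ 5.042

The eigenvalues of A are the roots of its characteristic polynomial. With M = A (coefficients from the trace, the sum of principal 2x2 minors, and det A):
  p(λ) = det(λ I - M) = λ^3 - λ^2 - 18λ - 12.
No integer candidate from the rational root theorem (±divisors of 12) is a root, so the roots are irrational. The cubic discriminant is Δ = 15828 > 0, so there are three distinct real roots. p(-4) = -20 and p(-3) = 6 have opposite signs, so a root lies in (-4, -3); Newton's method refines it to λ ≈ -3.3266. p(-1) = 4 and p(0) = -12 have opposite signs, so a root lies in (-1, 0); Newton's method refines it to λ ≈ -0.7154. p(5) = -2 and p(6) = 60 have opposite signs, so a root lies in (5, 6); Newton's method refines it to λ ≈ 5.042. Check (Vieta): the three roots sum to 1, matching tr M = 1.
Thus the eigenvalues (to 4 decimals) are -3.3266 (modulus 3.3266); -0.7154 (modulus 0.7154); 5.042 (modulus 5.042). The spectral radius is the largest modulus: r(A) ≈ 5.042. (Cross-check: r(A) ≤ ||A||_2 ≈ 8.1442; equality holds whenever A is normal, though it can also hold for some non-normal A.)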